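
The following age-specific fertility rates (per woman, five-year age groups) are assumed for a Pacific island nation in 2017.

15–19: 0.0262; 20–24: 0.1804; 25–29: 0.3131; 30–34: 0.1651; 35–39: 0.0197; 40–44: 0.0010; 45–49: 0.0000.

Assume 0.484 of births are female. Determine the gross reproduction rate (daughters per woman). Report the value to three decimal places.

Proportion female at birth = 0.484.
Sum of ASFRs = 0.0262 + 0.1804 + 0.3131 + 0.1651 + 0.0197 + 0.0010 + 0.0000 = 0.7055
TFR = 5 × 0.7055 = 3.5275
GRR = 0.484 × 3.5275 = 1.70731

1.707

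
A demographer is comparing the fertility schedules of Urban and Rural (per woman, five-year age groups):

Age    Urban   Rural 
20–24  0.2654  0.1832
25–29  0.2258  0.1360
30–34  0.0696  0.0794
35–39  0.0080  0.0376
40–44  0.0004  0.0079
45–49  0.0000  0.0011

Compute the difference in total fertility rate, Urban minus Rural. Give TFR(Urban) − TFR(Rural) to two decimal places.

0.62

Urban:
  Sum of ASFRs = 0.2654 + 0.2258 + 0.0696 + 0.0080 + 0.0004 + 0.0000 = 0.5692
  TFR = 5 × 0.5692 = 2.846
Rural:
  Sum of ASFRs = 0.1832 + 0.1360 + 0.0794 + 0.0376 + 0.0079 + 0.0011 = 0.4452
  TFR = 5 × 0.4452 = 2.226
Difference = 2.846 − 2.226 = 0.62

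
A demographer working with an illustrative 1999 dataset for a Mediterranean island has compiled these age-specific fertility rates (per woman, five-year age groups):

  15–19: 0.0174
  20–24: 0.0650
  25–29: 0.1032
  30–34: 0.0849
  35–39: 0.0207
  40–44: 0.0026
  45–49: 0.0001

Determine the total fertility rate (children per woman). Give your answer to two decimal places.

Sum of ASFRs = 0.0174 + 0.0650 + 0.1032 + 0.0849 + 0.0207 + 0.0026 + 0.0001 = 0.2939
TFR = 5 × 0.2939 = 1.4695

1.47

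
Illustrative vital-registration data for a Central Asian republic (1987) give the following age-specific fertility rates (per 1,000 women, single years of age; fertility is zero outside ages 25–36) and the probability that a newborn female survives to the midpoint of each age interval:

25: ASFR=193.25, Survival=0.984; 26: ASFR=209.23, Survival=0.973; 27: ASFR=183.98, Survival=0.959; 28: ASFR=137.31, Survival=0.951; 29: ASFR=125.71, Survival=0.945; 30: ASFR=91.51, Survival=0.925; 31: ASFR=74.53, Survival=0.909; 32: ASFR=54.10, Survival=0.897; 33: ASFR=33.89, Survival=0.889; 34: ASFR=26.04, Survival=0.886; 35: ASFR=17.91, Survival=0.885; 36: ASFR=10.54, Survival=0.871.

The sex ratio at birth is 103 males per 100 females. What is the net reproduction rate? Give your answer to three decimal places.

Proportion female at birth = 100 / (100 + 103) = 0.49261.
Per-age-group product (1 × ASFR × survival probability):
  25: 1 × 193.25/1000 × 0.984 = 0.19016
  26: 1 × 209.23/1000 × 0.973 = 0.20358
  27: 1 × 183.98/1000 × 0.959 = 0.17644
  28: 1 × 137.31/1000 × 0.951 = 0.13058
  29: 1 × 125.71/1000 × 0.945 = 0.11880
  30: 1 × 91.51/1000 × 0.925 = 0.08465
  31: 1 × 74.53/1000 × 0.909 = 0.06775
  32: 1 × 54.10/1000 × 0.897 = 0.04853
  33: 1 × 33.89/1000 × 0.889 = 0.03013
  34: 1 × 26.04/1000 × 0.886 = 0.02307
  35: 1 × 17.91/1000 × 0.885 = 0.01585
  36: 1 × 10.54/1000 × 0.871 = 0.00918
Sum = 1.09872
NRR = 0.49261 × 1.09872 = 0.54124
An NRR under 1 implies long-run decline under these rates.

0.541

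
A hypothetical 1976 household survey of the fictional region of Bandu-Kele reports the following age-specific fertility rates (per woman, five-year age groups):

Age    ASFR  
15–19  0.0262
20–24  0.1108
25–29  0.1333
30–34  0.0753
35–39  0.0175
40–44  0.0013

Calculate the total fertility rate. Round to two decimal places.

1.82

Sum of ASFRs = 0.0262 + 0.1108 + 0.1333 + 0.0753 + 0.0175 + 0.0013 = 0.3644
TFR = 5 × 0.3644 = 1.822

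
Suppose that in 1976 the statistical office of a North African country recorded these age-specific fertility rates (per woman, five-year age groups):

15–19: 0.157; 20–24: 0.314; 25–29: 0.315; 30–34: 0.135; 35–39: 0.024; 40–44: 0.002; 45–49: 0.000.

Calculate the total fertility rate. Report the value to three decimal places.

4.735

Sum of ASFRs = 0.157 + 0.314 + 0.315 + 0.135 + 0.024 + 0.002 + 0.000 = 0.947
TFR = 5 × 0.947 = 4.735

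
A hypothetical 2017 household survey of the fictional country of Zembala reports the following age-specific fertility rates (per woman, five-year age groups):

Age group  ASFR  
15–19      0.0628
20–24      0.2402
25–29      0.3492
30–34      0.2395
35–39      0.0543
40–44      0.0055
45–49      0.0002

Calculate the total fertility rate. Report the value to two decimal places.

Sum of ASFRs = 0.0628 + 0.2402 + 0.3492 + 0.2395 + 0.0543 + 0.0055 + 0.0002 = 0.9517
TFR = 5 × 0.9517 = 4.7585

4.76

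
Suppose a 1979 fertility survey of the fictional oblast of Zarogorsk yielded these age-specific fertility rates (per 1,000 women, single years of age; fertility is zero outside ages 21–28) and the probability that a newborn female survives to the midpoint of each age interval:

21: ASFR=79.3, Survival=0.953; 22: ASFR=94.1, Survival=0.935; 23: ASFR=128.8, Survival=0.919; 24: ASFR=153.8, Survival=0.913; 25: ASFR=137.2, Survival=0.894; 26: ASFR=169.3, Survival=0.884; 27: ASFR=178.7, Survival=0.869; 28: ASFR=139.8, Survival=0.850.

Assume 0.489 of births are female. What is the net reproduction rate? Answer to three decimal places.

0.474

Proportion female at birth = 0.489.
Per-age-group product (1 × ASFR × survival probability):
  21: 1 × 79.3/1000 × 0.953 = 0.07557
  22: 1 × 94.1/1000 × 0.935 = 0.08798
  23: 1 × 128.8/1000 × 0.919 = 0.11837
  24: 1 × 153.8/1000 × 0.913 = 0.14042
  25: 1 × 137.2/1000 × 0.894 = 0.12266
  26: 1 × 169.3/1000 × 0.884 = 0.14966
  27: 1 × 178.7/1000 × 0.869 = 0.15529
  28: 1 × 139.8/1000 × 0.850 = 0.11883
Sum = 0.96878
NRR = 0.489 × 0.96878 = 0.47373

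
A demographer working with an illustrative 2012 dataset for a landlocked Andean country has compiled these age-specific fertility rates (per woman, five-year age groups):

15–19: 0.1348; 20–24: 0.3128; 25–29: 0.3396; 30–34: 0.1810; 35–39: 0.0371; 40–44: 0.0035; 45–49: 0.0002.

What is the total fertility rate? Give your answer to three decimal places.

5.045

Sum of ASFRs = 0.1348 + 0.3128 + 0.3396 + 0.1810 + 0.0371 + 0.0035 + 0.0002 = 1.0090
TFR = 5 × 1.0090 = 5.045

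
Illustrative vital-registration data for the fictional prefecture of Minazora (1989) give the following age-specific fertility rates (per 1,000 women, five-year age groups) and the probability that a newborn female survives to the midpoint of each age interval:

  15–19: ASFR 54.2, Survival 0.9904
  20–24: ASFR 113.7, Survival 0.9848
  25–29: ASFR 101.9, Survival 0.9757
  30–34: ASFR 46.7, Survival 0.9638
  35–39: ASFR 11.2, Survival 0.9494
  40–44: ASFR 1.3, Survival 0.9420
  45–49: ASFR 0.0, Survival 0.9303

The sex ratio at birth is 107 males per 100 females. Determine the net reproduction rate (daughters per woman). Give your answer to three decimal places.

0.778

Proportion female at birth = 100 / (100 + 107) = 0.48309.
Weighting each age-specific rate by interval width and survival:
  15–19: 5 × 54.2/1000 × 0.9904 = 0.26840
  20–24: 5 × 113.7/1000 × 0.9848 = 0.55986
  25–29: 5 × 101.9/1000 × 0.9757 = 0.49712
  30–34: 5 × 46.7/1000 × 0.9638 = 0.22505
  35–39: 5 × 11.2/1000 × 0.9494 = 0.05317
  40–44: 5 × 1.3/1000 × 0.9420 = 0.00612
  45–49: 5 × 0.0/1000 × 0.9303 = 0.00000
Sum = 1.60972
NRR = 0.48309 × 1.60972 = 0.77764
An NRR under 1 implies long-run decline under these rates.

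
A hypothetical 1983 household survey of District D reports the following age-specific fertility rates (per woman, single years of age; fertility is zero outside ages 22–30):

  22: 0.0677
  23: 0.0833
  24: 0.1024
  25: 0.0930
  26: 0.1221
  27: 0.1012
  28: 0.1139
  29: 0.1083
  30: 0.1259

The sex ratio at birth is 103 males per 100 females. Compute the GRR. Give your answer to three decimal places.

0.452

Proportion female at birth = 100 / (100 + 103) = 0.49261.
Sum of ASFRs = 0.0677 + 0.0833 + 0.1024 + 0.0930 + 0.1221 + 0.1012 + 0.1139 + 0.1083 + 0.1259 = 0.9178
TFR = 0.9178
GRR = 0.49261 × 0.9178 = 0.45212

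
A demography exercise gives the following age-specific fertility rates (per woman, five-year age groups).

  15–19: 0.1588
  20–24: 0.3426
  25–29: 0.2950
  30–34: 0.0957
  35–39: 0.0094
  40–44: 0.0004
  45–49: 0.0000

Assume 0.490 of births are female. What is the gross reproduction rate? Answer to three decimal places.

2.210

Proportion female at birth = 0.490.
Sum of ASFRs = 0.1588 + 0.3426 + 0.2950 + 0.0957 + 0.0094 + 0.0004 + 0.0000 = 0.9019
TFR = 5 × 0.9019 = 4.5095
GRR = 0.490 × 4.5095 = 2.20966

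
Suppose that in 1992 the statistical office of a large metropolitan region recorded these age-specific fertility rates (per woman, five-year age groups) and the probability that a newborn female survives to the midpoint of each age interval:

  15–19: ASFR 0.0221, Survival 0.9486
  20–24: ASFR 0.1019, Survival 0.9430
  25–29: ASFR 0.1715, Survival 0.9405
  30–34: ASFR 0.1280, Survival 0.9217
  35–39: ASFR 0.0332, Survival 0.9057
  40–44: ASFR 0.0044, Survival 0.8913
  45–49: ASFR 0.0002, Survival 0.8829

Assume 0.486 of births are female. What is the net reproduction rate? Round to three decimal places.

Proportion female at birth = 0.486.
Weighting each age-specific rate by interval width and survival:
  15–19: 5 × 0.0221 × 0.9486 = 0.10482
  20–24: 5 × 0.1019 × 0.9430 = 0.48046
  25–29: 5 × 0.1715 × 0.9405 = 0.80648
  30–34: 5 × 0.1280 × 0.9217 = 0.58989
  35–39: 5 × 0.0332 × 0.9057 = 0.15035
  40–44: 5 × 0.0044 × 0.8913 = 0.01961
  45–49: 5 × 0.0002 × 0.8829 = 0.00088
Sum = 2.15249
NRR = 0.486 × 2.15249 = 1.04611
An NRR exceeding 1 indicates intrinsic growth under these rates.

1.046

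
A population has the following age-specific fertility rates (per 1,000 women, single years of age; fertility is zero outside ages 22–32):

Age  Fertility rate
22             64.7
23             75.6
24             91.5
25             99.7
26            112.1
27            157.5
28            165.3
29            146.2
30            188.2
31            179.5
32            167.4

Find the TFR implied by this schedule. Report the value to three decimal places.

Sum of ASFRs = 64.7 + 75.6 + 91.5 + 99.7 + 112.1 + 157.5 + 165.3 + 146.2 + 188.2 + 179.5 + 167.4 = 1447.7
TFR = 1447.7 / 1000 = 1.4477

1.448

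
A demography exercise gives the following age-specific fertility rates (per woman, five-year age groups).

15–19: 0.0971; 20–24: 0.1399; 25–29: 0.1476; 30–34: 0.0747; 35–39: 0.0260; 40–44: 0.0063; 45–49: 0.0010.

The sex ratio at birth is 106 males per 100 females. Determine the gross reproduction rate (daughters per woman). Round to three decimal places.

Proportion female at birth = 100 / (100 + 106) = 0.48544.
Sum of ASFRs = 0.0971 + 0.1399 + 0.1476 + 0.0747 + 0.0260 + 0.0063 + 0.0010 = 0.4926
TFR = 5 × 0.4926 = 2.463
GRR = 0.48544 × 2.463 = 1.19564

1.196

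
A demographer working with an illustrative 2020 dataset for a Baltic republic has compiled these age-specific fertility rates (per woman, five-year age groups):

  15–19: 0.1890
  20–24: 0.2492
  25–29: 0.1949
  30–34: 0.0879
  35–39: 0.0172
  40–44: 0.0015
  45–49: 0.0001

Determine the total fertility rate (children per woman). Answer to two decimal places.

3.70

Sum of ASFRs = 0.1890 + 0.2492 + 0.1949 + 0.0879 + 0.0172 + 0.0015 + 0.0001 = 0.7398
TFR = 5 × 0.7398 = 3.699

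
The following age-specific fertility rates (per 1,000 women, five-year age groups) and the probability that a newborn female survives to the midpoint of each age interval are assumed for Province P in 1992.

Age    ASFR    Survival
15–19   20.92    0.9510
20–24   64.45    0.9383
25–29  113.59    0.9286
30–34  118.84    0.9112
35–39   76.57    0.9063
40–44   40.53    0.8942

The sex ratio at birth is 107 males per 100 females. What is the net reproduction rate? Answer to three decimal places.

Proportion female at birth = 100 / (100 + 107) = 0.48309.
Weighting each age-specific rate by interval width and survival:
  15–19: 5 × 20.92/1000 × 0.9510 = 0.09947
  20–24: 5 × 64.45/1000 × 0.9383 = 0.30237
  25–29: 5 × 113.59/1000 × 0.9286 = 0.52740
  30–34: 5 × 118.84/1000 × 0.9112 = 0.54144
  35–39: 5 × 76.57/1000 × 0.9063 = 0.34698
  40–44: 5 × 40.53/1000 × 0.8942 = 0.18121
Sum = 1.99887
NRR = 0.48309 × 1.99887 = 0.96563

0.966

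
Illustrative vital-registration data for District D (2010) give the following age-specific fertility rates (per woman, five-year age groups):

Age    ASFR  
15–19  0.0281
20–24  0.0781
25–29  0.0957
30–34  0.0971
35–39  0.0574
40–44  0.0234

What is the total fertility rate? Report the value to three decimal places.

1.899

Sum of ASFRs = 0.0281 + 0.0781 + 0.0957 + 0.0971 + 0.0574 + 0.0234 = 0.3798
TFR = 5 × 0.3798 = 1.899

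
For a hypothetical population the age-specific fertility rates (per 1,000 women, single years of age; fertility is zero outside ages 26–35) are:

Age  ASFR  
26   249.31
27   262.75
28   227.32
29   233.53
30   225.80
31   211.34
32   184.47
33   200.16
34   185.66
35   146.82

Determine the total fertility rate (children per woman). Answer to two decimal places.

2.13

Sum of ASFRs = 249.31 + 262.75 + 227.32 + 233.53 + 225.80 + 211.34 + 184.47 + 200.16 + 185.66 + 146.82 = 2127.16
TFR = 2127.16 / 1000 = 2.12716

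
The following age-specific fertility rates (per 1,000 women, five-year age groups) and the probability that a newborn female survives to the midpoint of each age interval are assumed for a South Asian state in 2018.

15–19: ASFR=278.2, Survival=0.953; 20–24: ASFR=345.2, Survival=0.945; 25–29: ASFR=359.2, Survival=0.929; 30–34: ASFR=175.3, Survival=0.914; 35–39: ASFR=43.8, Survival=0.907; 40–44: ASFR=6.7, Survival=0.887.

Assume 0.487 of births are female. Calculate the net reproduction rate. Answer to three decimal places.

Proportion female at birth = 0.487.
Per-age-group product (5 × ASFR × survival probability):
  15–19: 5 × 278.2/1000 × 0.953 = 1.32562
  20–24: 5 × 345.2/1000 × 0.945 = 1.63107
  25–29: 5 × 359.2/1000 × 0.929 = 1.66848
  30–34: 5 × 175.3/1000 × 0.914 = 0.80112
  35–39: 5 × 43.8/1000 × 0.907 = 0.19863
  40–44: 5 × 6.7/1000 × 0.887 = 0.02971
Sum = 5.65463
NRR = 0.487 × 5.65463 = 2.75380
With NRR above 1 the population is above replacement fertility.

2.754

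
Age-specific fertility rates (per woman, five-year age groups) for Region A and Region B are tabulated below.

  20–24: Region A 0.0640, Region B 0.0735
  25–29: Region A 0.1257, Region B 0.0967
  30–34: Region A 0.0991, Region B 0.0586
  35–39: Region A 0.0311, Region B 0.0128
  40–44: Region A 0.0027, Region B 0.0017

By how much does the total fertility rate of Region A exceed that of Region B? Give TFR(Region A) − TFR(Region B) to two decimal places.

Region A:
  Sum of ASFRs = 0.0640 + 0.1257 + 0.0991 + 0.0311 + 0.0027 = 0.3226
  TFR = 5 × 0.3226 = 1.613
Region B:
  Sum of ASFRs = 0.0735 + 0.0967 + 0.0586 + 0.0128 + 0.0017 = 0.2433
  TFR = 5 × 0.2433 = 1.2165
Difference = 1.613 − 1.2165 = 0.3965

0.40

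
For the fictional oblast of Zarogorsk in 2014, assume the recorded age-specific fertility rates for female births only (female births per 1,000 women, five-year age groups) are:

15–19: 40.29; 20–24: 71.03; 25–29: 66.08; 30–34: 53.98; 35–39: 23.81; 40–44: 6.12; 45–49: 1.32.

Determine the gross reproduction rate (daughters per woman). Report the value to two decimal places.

Sum of female ASFRs = 40.29 + 71.03 + 66.08 + 53.98 + 23.81 + 6.12 + 1.32 = 262.63
GRR = 5 × 262.63 / 1000 = 1.31315

1.31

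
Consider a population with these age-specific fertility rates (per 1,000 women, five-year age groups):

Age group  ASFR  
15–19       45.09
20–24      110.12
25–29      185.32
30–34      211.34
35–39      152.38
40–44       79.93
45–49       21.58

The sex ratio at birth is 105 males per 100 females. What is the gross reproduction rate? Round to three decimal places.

Proportion female at birth = 100 / (100 + 105) = 0.48780.
Sum of ASFRs = 45.09 + 110.12 + 185.32 + 211.34 + 152.38 + 79.93 + 21.58 = 805.76
TFR = 5 × 805.76 / 1000 = 4.0288
GRR = 0.48780 × 4.0288 = 1.96525

1.965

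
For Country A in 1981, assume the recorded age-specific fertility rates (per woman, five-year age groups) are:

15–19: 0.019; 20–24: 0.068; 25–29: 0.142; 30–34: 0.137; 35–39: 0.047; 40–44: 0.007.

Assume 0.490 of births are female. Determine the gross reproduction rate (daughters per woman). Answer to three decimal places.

Proportion female at birth = 0.490.
Sum of ASFRs = 0.019 + 0.068 + 0.142 + 0.137 + 0.047 + 0.007 = 0.420
TFR = 5 × 0.420 = 2.1
GRR = 0.490 × 2.1 = 1.02900

1.029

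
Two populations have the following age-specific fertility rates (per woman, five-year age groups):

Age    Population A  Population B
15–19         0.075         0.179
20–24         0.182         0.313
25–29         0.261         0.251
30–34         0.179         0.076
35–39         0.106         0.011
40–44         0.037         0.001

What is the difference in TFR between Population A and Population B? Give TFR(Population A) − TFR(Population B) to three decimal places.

Population A:
  Sum of ASFRs = 0.075 + 0.182 + 0.261 + 0.179 + 0.106 + 0.037 = 0.840
  TFR = 5 × 0.840 = 4.2
Population B:
  Sum of ASFRs = 0.179 + 0.313 + 0.251 + 0.076 + 0.011 + 0.001 = 0.831
  TFR = 5 × 0.831 = 4.155
Difference = 4.2 − 4.155 = 0.045

0.045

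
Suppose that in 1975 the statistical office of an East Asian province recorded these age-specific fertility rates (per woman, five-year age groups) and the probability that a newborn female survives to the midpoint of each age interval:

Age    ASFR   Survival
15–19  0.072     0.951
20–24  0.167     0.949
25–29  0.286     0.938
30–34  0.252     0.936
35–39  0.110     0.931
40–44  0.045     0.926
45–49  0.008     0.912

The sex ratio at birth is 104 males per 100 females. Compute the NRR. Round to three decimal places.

Proportion female at birth = 100 / (100 + 104) = 0.49020.
Weighting each age-specific rate by interval width and survival:
  15–19: 5 × 0.072 × 0.951 = 0.34236
  20–24: 5 × 0.167 × 0.949 = 0.79242
  25–29: 5 × 0.286 × 0.938 = 1.34134
  30–34: 5 × 0.252 × 0.936 = 1.17936
  35–39: 5 × 0.110 × 0.931 = 0.51205
  40–44: 5 × 0.045 × 0.926 = 0.20835
  45–49: 5 × 0.008 × 0.912 = 0.03648
Sum = 4.41236
NRR = 0.49020 × 4.41236 = 2.16294
An NRR exceeding 1 indicates intrinsic growth under these rates.

2.163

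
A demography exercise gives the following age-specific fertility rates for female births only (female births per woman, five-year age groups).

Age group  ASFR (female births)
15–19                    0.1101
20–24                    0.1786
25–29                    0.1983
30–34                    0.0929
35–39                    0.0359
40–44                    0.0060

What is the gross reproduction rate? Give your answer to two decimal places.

3.11

Sum of female ASFRs = 0.1101 + 0.1786 + 0.1983 + 0.0929 + 0.0359 + 0.0060 = 0.6218
GRR = 5 × 0.6218 = 3.109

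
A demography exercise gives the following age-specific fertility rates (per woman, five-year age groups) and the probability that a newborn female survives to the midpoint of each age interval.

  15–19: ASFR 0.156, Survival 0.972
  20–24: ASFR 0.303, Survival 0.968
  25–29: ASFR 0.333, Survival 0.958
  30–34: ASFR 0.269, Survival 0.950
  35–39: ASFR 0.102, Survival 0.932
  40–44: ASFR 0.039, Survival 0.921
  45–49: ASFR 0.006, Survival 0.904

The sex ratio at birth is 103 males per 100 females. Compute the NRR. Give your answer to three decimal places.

2.847

Proportion female at birth = 100 / (100 + 103) = 0.49261.
Weighting each age-specific rate by interval width and survival:
  15–19: 5 × 0.156 × 0.972 = 0.75816
  20–24: 5 × 0.303 × 0.968 = 1.46652
  25–29: 5 × 0.333 × 0.958 = 1.59507
  30–34: 5 × 0.269 × 0.950 = 1.27775
  35–39: 5 × 0.102 × 0.932 = 0.47532
  40–44: 5 × 0.039 × 0.921 = 0.17960
  45–49: 5 × 0.006 × 0.904 = 0.02712
Sum = 5.77954
NRR = 0.49261 × 5.77954 = 2.84706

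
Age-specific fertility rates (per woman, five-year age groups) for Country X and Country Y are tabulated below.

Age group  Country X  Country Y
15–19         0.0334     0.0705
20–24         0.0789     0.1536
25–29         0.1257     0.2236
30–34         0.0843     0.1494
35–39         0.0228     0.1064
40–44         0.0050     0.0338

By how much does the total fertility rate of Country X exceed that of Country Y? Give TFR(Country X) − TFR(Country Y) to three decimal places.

Country X:
  Sum of ASFRs = 0.0334 + 0.0789 + 0.1257 + 0.0843 + 0.0228 + 0.0050 = 0.3501
  TFR = 5 × 0.3501 = 1.7505
Country Y:
  Sum of ASFRs = 0.0705 + 0.1536 + 0.2236 + 0.1494 + 0.1064 + 0.0338 = 0.7373
  TFR = 5 × 0.7373 = 3.6865
Difference = 1.7505 − 3.6865 = -1.936

-1.936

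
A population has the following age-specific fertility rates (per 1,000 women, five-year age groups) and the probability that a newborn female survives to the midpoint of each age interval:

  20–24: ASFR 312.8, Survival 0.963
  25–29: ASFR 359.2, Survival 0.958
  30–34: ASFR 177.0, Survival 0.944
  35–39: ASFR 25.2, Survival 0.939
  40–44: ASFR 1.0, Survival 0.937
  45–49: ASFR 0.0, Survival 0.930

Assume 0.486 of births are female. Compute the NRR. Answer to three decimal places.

2.034

Proportion female at birth = 0.486.
Each age group contributes 5 × ASFR × survival:
  20–24: 5 × 312.8/1000 × 0.963 = 1.50613
  25–29: 5 × 359.2/1000 × 0.958 = 1.72057
  30–34: 5 × 177.0/1000 × 0.944 = 0.83544
  35–39: 5 × 25.2/1000 × 0.939 = 0.11831
  40–44: 5 × 1.0/1000 × 0.937 = 0.00469
  45–49: 5 × 0.0/1000 × 0.930 = 0.00000
Sum = 4.18514
NRR = 0.486 × 4.18514 = 2.03398
NRR > 1, so each generation more than replaces itself.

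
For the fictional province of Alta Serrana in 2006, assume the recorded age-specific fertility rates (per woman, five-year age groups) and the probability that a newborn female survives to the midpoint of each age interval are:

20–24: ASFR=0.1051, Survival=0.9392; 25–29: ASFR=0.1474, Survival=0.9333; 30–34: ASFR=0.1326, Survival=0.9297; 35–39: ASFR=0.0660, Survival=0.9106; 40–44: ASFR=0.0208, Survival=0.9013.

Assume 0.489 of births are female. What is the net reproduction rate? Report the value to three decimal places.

1.072

Proportion female at birth = 0.489.
Survival-weighted fertility by age (5·fₓ·Sₓ):
  20–24: 5 × 0.1051 × 0.9392 = 0.49355
  25–29: 5 × 0.1474 × 0.9333 = 0.68784
  30–34: 5 × 0.1326 × 0.9297 = 0.61639
  35–39: 5 × 0.0660 × 0.9106 = 0.30050
  40–44: 5 × 0.0208 × 0.9013 = 0.09374
Sum = 2.19202
NRR = 0.489 × 2.19202 = 1.07190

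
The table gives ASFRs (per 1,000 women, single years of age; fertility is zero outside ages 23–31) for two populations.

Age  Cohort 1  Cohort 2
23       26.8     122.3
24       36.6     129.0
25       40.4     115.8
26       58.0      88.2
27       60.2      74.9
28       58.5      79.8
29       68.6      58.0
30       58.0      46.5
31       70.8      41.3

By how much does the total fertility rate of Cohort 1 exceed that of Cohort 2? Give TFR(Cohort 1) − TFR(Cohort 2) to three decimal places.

Cohort 1:
  Sum of ASFRs = 26.8 + 36.6 + 40.4 + 58.0 + 60.2 + 58.5 + 68.6 + 58.0 + 70.8 = 477.9
  TFR = 477.9 / 1000 = 0.4779
Cohort 2:
  Sum of ASFRs = 122.3 + 129.0 + 115.8 + 88.2 + 74.9 + 79.8 + 58.0 + 46.5 + 41.3 = 755.8
  TFR = 755.8 / 1000 = 0.7558
Difference = 0.4779 − 0.7558 = -0.2779

-0.278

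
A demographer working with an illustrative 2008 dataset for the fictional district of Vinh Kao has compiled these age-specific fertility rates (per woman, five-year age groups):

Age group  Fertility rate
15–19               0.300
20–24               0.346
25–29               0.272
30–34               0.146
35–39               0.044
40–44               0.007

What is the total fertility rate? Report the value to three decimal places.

5.575

Sum of ASFRs = 0.300 + 0.346 + 0.272 + 0.146 + 0.044 + 0.007 = 1.115
TFR = 5 × 1.115 = 5.575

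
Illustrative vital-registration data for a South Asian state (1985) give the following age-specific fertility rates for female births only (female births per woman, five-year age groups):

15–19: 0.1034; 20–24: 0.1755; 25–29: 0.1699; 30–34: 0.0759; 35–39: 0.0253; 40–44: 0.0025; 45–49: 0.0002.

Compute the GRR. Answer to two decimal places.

Sum of female ASFRs = 0.1034 + 0.1755 + 0.1699 + 0.0759 + 0.0253 + 0.0025 + 0.0002 = 0.5527
GRR = 5 × 0.5527 = 2.7635

2.76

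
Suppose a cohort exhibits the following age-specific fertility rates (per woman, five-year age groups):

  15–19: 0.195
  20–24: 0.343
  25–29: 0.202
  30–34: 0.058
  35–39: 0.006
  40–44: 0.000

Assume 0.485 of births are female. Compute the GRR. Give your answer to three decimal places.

1.950

Proportion female at birth = 0.485.
Sum of ASFRs = 0.195 + 0.343 + 0.202 + 0.058 + 0.006 + 0.000 = 0.804
TFR = 5 × 0.804 = 4.02
GRR = 0.485 × 4.02 = 1.94970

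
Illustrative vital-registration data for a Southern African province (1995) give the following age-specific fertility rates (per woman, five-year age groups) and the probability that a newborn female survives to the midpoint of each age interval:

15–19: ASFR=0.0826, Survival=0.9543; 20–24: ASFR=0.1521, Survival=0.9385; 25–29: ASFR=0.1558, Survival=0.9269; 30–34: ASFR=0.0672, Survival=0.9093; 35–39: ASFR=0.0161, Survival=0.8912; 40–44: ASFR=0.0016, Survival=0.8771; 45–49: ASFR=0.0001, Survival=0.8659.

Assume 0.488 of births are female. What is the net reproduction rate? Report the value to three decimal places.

1.081

Proportion female at birth = 0.488.
Survival-weighted fertility by age (5·fₓ·Sₓ):
  15–19: 5 × 0.0826 × 0.9543 = 0.39413
  20–24: 5 × 0.1521 × 0.9385 = 0.71373
  25–29: 5 × 0.1558 × 0.9269 = 0.72206
  30–34: 5 × 0.0672 × 0.9093 = 0.30552
  35–39: 5 × 0.0161 × 0.8912 = 0.07174
  40–44: 5 × 0.0016 × 0.8771 = 0.00702
  45–49: 5 × 0.0001 × 0.8659 = 0.00043
Sum = 2.21463
NRR = 0.488 × 2.21463 = 1.08074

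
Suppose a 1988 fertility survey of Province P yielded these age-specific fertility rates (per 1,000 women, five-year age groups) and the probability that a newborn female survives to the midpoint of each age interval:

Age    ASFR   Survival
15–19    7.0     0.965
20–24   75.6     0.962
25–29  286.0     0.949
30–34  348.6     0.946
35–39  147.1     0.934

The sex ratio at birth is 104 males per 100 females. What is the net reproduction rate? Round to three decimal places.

Proportion female at birth = 100 / (100 + 104) = 0.49020.
Weighting each age-specific rate by interval width and survival:
  15–19: 5 × 7.0/1000 × 0.965 = 0.03378
  20–24: 5 × 75.6/1000 × 0.962 = 0.36364
  25–29: 5 × 286.0/1000 × 0.949 = 1.35707
  30–34: 5 × 348.6/1000 × 0.946 = 1.64888
  35–39: 5 × 147.1/1000 × 0.934 = 0.68696
Sum = 4.09033
NRR = 0.49020 × 4.09033 = 2.00508
An NRR exceeding 1 indicates intrinsic growth under these rates.

2.005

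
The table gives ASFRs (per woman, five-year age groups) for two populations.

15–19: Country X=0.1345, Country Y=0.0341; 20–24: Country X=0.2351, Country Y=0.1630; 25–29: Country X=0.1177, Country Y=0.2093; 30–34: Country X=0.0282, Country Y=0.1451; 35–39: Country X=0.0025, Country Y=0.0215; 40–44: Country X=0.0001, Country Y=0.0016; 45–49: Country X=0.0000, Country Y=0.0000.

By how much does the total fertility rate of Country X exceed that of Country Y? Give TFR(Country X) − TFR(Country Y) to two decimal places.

-0.28

Country X:
  Sum of ASFRs = 0.1345 + 0.2351 + 0.1177 + 0.0282 + 0.0025 + 0.0001 + 0.0000 = 0.5181
  TFR = 5 × 0.5181 = 2.5905
Country Y:
  Sum of ASFRs = 0.0341 + 0.1630 + 0.2093 + 0.1451 + 0.0215 + 0.0016 + 0.0000 = 0.5746
  TFR = 5 × 0.5746 = 2.873
Difference = 2.5905 − 2.873 = -0.2825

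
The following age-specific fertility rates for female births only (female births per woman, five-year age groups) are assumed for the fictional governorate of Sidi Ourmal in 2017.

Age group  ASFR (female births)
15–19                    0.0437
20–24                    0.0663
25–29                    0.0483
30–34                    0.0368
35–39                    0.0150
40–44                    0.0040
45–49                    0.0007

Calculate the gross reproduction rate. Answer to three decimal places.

1.074

Sum of female ASFRs = 0.0437 + 0.0663 + 0.0483 + 0.0368 + 0.0150 + 0.0040 + 0.0007 = 0.2148
GRR = 5 × 0.2148 = 1.074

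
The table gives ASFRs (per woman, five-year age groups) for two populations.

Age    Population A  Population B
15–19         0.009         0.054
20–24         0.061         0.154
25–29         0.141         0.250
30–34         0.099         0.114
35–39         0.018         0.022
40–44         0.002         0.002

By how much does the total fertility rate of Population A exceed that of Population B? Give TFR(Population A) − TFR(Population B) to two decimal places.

-1.33

Population A:
  Sum of ASFRs = 0.009 + 0.061 + 0.141 + 0.099 + 0.018 + 0.002 = 0.330
  TFR = 5 × 0.330 = 1.65
Population B:
  Sum of ASFRs = 0.054 + 0.154 + 0.250 + 0.114 + 0.022 + 0.002 = 0.596
  TFR = 5 × 0.596 = 2.98
Difference = 1.65 − 2.98 = -1.33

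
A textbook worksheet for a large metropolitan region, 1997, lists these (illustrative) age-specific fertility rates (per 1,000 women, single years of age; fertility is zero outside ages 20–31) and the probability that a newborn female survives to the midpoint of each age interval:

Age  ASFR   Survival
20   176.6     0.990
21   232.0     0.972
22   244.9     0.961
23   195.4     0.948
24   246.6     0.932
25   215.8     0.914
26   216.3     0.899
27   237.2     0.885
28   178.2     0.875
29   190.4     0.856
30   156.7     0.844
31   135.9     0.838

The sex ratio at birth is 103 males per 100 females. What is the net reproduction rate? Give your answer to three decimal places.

Proportion female at birth = 100 / (100 + 103) = 0.49261.
Per-age-group product (1 × ASFR × survival probability):
  20: 1 × 176.6/1000 × 0.990 = 0.17483
  21: 1 × 232.0/1000 × 0.972 = 0.22550
  22: 1 × 244.9/1000 × 0.961 = 0.23535
  23: 1 × 195.4/1000 × 0.948 = 0.18524
  24: 1 × 246.6/1000 × 0.932 = 0.22983
  25: 1 × 215.8/1000 × 0.914 = 0.19724
  26: 1 × 216.3/1000 × 0.899 = 0.19445
  27: 1 × 237.2/1000 × 0.885 = 0.20992
  28: 1 × 178.2/1000 × 0.875 = 0.15593
  29: 1 × 190.4/1000 × 0.856 = 0.16298
  30: 1 × 156.7/1000 × 0.844 = 0.13225
  31: 1 × 135.9/1000 × 0.838 = 0.11388
Sum = 2.21740
NRR = 0.49261 × 2.21740 = 1.09231
NRR > 1, so each generation more than replaces itself.

1.092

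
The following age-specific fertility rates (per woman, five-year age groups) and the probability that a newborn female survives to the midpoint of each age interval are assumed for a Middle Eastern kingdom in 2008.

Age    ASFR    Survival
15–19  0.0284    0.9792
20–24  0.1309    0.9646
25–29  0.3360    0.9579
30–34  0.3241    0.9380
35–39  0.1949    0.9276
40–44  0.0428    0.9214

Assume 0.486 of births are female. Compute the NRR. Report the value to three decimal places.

Proportion female at birth = 0.486.
Each age group contributes 5 × ASFR × survival:
  15–19: 5 × 0.0284 × 0.9792 = 0.13905
  20–24: 5 × 0.1309 × 0.9646 = 0.63133
  25–29: 5 × 0.3360 × 0.9579 = 1.60927
  30–34: 5 × 0.3241 × 0.9380 = 1.52003
  35–39: 5 × 0.1949 × 0.9276 = 0.90395
  40–44: 5 × 0.0428 × 0.9214 = 0.19718
Sum = 5.00081
NRR = 0.486 × 5.00081 = 2.43039
An NRR exceeding 1 indicates intrinsic growth under these rates.

2.430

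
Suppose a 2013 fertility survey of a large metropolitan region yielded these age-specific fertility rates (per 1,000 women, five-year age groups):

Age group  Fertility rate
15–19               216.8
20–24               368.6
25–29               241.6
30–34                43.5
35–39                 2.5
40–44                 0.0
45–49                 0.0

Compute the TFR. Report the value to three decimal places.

4.365

Sum of ASFRs = 216.8 + 368.6 + 241.6 + 43.5 + 2.5 + 0.0 + 0.0 = 873.0
TFR = 5 × 873.0 / 1000 = 4.365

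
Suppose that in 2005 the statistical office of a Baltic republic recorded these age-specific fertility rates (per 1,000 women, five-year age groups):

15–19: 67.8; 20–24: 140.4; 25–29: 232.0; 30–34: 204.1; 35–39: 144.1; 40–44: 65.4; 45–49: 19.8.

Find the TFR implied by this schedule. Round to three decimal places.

Sum of ASFRs = 67.8 + 140.4 + 232.0 + 204.1 + 144.1 + 65.4 + 19.8 = 873.6
TFR = 5 × 873.6 / 1000 = 4.368

4.368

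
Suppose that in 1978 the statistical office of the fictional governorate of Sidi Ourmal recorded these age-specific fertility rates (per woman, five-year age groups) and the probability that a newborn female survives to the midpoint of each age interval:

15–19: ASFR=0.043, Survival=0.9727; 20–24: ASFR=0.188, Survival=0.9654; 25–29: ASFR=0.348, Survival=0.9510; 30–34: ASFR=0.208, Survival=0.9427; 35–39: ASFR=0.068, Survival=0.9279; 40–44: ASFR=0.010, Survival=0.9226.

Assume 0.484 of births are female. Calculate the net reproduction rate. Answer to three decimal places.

Proportion female at birth = 0.484.
Per-age-group product (5 × ASFR × survival probability):
  15–19: 5 × 0.043 × 0.9727 = 0.20913
  20–24: 5 × 0.188 × 0.9654 = 0.90748
  25–29: 5 × 0.348 × 0.9510 = 1.65474
  30–34: 5 × 0.208 × 0.9427 = 0.98041
  35–39: 5 × 0.068 × 0.9279 = 0.31549
  40–44: 5 × 0.010 × 0.9226 = 0.04613
Sum = 4.11338
NRR = 0.484 × 4.11338 = 1.99088
An NRR exceeding 1 indicates intrinsic growth under these rates.

1.991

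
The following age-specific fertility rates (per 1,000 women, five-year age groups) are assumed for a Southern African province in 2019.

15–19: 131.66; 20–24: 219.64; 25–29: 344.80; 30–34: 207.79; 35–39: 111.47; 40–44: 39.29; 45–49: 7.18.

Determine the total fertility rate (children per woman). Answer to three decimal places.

Sum of ASFRs = 131.66 + 219.64 + 344.80 + 207.79 + 111.47 + 39.29 + 7.18 = 1061.83
TFR = 5 × 1061.83 / 1000 = 5.30915

5.309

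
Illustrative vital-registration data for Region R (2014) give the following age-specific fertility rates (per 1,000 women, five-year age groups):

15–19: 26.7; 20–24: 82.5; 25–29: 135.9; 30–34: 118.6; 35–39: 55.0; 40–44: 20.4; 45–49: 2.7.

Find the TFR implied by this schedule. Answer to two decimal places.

Sum of ASFRs = 26.7 + 82.5 + 135.9 + 118.6 + 55.0 + 20.4 + 2.7 = 441.8
TFR = 5 × 441.8 / 1000 = 2.209

2.21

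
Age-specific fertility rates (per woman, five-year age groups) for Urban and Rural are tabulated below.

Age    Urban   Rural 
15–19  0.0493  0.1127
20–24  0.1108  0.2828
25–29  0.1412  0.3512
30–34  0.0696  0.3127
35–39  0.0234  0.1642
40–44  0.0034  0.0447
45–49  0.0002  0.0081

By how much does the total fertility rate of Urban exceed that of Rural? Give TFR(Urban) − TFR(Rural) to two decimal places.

-4.39

Urban:
  Sum of ASFRs = 0.0493 + 0.1108 + 0.1412 + 0.0696 + 0.0234 + 0.0034 + 0.0002 = 0.3979
  TFR = 5 × 0.3979 = 1.9895
Rural:
  Sum of ASFRs = 0.1127 + 0.2828 + 0.3512 + 0.3127 + 0.1642 + 0.0447 + 0.0081 = 1.2764
  TFR = 5 × 1.2764 = 6.382
Difference = 1.9895 − 6.382 = -4.3925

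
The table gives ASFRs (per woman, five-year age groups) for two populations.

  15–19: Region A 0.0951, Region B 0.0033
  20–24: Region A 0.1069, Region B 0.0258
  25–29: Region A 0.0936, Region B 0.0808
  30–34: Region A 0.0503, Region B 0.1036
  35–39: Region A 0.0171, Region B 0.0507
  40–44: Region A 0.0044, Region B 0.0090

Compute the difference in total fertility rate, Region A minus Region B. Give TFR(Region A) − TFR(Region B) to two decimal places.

Region A:
  Sum of ASFRs = 0.0951 + 0.1069 + 0.0936 + 0.0503 + 0.0171 + 0.0044 = 0.3674
  TFR = 5 × 0.3674 = 1.837
Region B:
  Sum of ASFRs = 0.0033 + 0.0258 + 0.0808 + 0.1036 + 0.0507 + 0.0090 = 0.2732
  TFR = 5 × 0.2732 = 1.366
Difference = 1.837 − 1.366 = 0.471

0.47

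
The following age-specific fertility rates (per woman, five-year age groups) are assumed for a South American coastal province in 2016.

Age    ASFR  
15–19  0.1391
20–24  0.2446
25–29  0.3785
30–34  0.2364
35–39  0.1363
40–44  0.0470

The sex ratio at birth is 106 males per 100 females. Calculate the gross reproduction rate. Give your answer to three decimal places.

Proportion female at birth = 100 / (100 + 106) = 0.48544.
Sum of ASFRs = 0.1391 + 0.2446 + 0.3785 + 0.2364 + 0.1363 + 0.0470 = 1.1819
TFR = 5 × 1.1819 = 5.9095
GRR = 0.48544 × 5.9095 = 2.86871

2.869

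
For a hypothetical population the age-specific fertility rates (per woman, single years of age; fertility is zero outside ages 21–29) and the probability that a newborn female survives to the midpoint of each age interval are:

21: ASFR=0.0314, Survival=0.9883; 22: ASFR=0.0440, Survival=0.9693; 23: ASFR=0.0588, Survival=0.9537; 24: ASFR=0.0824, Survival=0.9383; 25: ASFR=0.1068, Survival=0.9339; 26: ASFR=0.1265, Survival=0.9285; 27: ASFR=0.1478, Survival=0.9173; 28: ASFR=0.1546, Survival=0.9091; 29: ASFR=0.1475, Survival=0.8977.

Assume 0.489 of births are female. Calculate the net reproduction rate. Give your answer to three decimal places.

Proportion female at birth = 0.489.
Survival-weighted fertility by age (1·fₓ·Sₓ):
  21: 1 × 0.0314 × 0.9883 = 0.03103
  22: 1 × 0.0440 × 0.9693 = 0.04265
  23: 1 × 0.0588 × 0.9537 = 0.05608
  24: 1 × 0.0824 × 0.9383 = 0.07732
  25: 1 × 0.1068 × 0.9339 = 0.09974
  26: 1 × 0.1265 × 0.9285 = 0.11746
  27: 1 × 0.1478 × 0.9173 = 0.13558
  28: 1 × 0.1546 × 0.9091 = 0.14055
  29: 1 × 0.1475 × 0.8977 = 0.13241
Sum = 0.83282
NRR = 0.489 × 0.83282 = 0.40725

0.407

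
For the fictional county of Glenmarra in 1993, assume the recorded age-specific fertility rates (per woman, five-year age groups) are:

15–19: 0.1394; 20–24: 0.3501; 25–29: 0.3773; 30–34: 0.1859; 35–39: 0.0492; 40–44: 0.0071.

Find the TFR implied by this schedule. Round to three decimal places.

5.545

Sum of ASFRs = 0.1394 + 0.3501 + 0.3773 + 0.1859 + 0.0492 + 0.0071 = 1.1090
TFR = 5 × 1.1090 = 5.545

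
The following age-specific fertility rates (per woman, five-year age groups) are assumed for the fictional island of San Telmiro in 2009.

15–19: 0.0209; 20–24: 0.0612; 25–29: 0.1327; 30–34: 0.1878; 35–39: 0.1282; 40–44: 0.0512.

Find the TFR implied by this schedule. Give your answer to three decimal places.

2.910

Sum of ASFRs = 0.0209 + 0.0612 + 0.1327 + 0.1878 + 0.1282 + 0.0512 = 0.5820
TFR = 5 × 0.5820 = 2.91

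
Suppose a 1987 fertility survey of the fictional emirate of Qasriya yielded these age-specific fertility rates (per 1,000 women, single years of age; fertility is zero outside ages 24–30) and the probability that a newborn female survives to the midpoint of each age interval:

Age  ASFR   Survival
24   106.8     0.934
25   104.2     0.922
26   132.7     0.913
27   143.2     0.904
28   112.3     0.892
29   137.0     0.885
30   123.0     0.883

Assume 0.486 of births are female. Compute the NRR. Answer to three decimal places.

Proportion female at birth = 0.486.
Weighting each age-specific rate by interval width and survival:
  24: 1 × 106.8/1000 × 0.934 = 0.09975
  25: 1 × 104.2/1000 × 0.922 = 0.09607
  26: 1 × 132.7/1000 × 0.913 = 0.12116
  27: 1 × 143.2/1000 × 0.904 = 0.12945
  28: 1 × 112.3/1000 × 0.892 = 0.10017
  29: 1 × 137.0/1000 × 0.885 = 0.12125
  30: 1 × 123.0/1000 × 0.883 = 0.10861
Sum = 0.77646
NRR = 0.486 × 0.77646 = 0.37736
An NRR under 1 implies long-run decline under these rates.

0.377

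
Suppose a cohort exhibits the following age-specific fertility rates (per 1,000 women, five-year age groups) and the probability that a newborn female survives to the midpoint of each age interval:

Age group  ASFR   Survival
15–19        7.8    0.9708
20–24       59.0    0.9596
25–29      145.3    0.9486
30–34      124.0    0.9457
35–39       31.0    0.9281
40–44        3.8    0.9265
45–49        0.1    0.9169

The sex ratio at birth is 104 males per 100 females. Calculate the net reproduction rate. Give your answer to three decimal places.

0.862

Proportion female at birth = 100 / (100 + 104) = 0.49020.
Each age group contributes 5 × ASFR × survival:
  15–19: 5 × 7.8/1000 × 0.9708 = 0.03786
  20–24: 5 × 59.0/1000 × 0.9596 = 0.28308
  25–29: 5 × 145.3/1000 × 0.9486 = 0.68916
  30–34: 5 × 124.0/1000 × 0.9457 = 0.58633
  35–39: 5 × 31.0/1000 × 0.9281 = 0.14386
  40–44: 5 × 3.8/1000 × 0.9265 = 0.01760
  45–49: 5 × 0.1/1000 × 0.9169 = 0.00046
Sum = 1.75835
NRR = 0.49020 × 1.75835 = 0.86194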